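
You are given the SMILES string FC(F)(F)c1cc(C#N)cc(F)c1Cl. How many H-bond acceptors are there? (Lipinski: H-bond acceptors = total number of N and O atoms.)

1

N atoms: 1; O atoms: 0.
Lipinski HBA = 1 + 0 = 1.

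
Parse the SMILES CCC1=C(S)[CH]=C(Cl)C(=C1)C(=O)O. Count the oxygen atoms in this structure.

Scan the SMILES for O atoms (remember two-letter symbols like Cl and Br are single atoms).
Oxygen count: 2.

2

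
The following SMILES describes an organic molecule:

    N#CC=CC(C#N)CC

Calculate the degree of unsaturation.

5

Degree of unsaturation = (number of rings) + (number of π bonds).
Ring closures in the SMILES: 0.
π bonds: 1 double bond (each 1 DoU), 2 triple bonds (each 2 DoU) → 5 DoU from unsaturation.
Total DoU = 0 + 5 = 5.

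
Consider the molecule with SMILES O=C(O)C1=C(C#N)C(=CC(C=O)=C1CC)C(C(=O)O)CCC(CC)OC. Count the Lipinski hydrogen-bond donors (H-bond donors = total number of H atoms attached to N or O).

Donors: find every N or O and count the H atoms it carries.
  atom 1 (O): bond orders sum to 2 → 0 H
  atom 3 (O): bond orders sum to 1 → 1 H
  atom 7 (N): bond orders sum to 3 → 0 H
  atom 12 (O): bond orders sum to 2 → 0 H
  atom 18 (O): bond orders sum to 2 → 0 H
  atom 19 (O): bond orders sum to 1 → 1 H
  atom 25 (O): bond orders sum to 2 → 0 H
Lipinski HBD = 2.

2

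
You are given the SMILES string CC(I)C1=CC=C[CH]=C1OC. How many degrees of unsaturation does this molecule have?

Molecular formula: C9H11IO.
DoU = (2C + 2 + N − H − X) / 2, where X is the halogen count and O/S are ignored.
    = (2·9 + 2 + 0 − 11 − 1) / 2 = 8 / 2 = 4.

4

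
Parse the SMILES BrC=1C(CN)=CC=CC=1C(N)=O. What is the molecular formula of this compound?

Walk through each heavy atom and fill implicit hydrogens from standard valence (C 4, N 3, O 2, S 2, halogen 1):
  atom 1: Br (halogen, monovalent) → 0 H
  atom 2: C, bond orders sum to 4 (valence 4) → 0 H
  atom 3: C, bond orders sum to 4 (valence 4) → 0 H
  atom 4: C, bond orders sum to 2 (valence 4) → 2 H
  atom 5: N, bond orders sum to 1 (valence 3) → 2 H
  atom 6: C, bond orders sum to 3 (valence 4) → 1 H
  atom 7: C, bond orders sum to 3 (valence 4) → 1 H
  atom 8: C, bond orders sum to 3 (valence 4) → 1 H
  atom 9: C, bond orders sum to 4 (valence 4) → 0 H
  atom 10: C, bond orders sum to 4 (valence 4) → 0 H
  atom 11: N, bond orders sum to 1 (valence 3) → 2 H
  atom 12: O, bond orders sum to 2 (valence 2) → 0 H
Totals → C:8, H:9, Br:1, N:2, O:1.
In Hill order: C8H9BrN2O.

C8H9BrN2O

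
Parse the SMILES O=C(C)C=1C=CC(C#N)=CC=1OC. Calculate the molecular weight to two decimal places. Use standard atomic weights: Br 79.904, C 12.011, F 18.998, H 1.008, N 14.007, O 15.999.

175.19 g/mol

First, the molecular formula is C10H9NO2 (counting implicit H from valence).
  C: 10 × 12.011 = 120.110
  H: 9 × 1.008 = 9.072
  N: 1 × 14.007 = 14.007
  O: 2 × 15.999 = 31.998
Sum: 10×12.011 + 9×1.008 + 1×14.007 + 2×15.999 = 175.187 → 175.19 g/mol.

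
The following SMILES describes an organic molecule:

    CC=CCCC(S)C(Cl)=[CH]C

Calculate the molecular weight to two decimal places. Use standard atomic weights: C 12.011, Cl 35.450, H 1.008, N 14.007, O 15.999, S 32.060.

First, the molecular formula is C9H15ClS (counting implicit H from valence).
  C: 9 × 12.011 = 108.099
  Cl: 1 × 35.450 = 35.450
  H: 15 × 1.008 = 15.120
  S: 1 × 32.060 = 32.060
Sum: 9×12.011 + 1×35.450 + 15×1.008 + 1×32.060 = 190.729 → 190.73 g/mol.

190.73 g/mol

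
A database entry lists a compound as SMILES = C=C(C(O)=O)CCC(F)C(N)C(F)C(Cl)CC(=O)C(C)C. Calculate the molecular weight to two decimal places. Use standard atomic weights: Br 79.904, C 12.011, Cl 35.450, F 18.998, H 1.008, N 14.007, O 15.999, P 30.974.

First, the molecular formula is C14H22ClF2NO3 (counting implicit H from valence).
  C: 14 × 12.011 = 168.154
  Cl: 1 × 35.450 = 35.450
  F: 2 × 18.998 = 37.996
  H: 22 × 1.008 = 22.176
  N: 1 × 14.007 = 14.007
  O: 3 × 15.999 = 47.997
Sum: 14×12.011 + 1×35.450 + 2×18.998 + 22×1.008 + 1×14.007 + 3×15.999 = 325.780 → 325.78 g/mol.

325.78 g/mol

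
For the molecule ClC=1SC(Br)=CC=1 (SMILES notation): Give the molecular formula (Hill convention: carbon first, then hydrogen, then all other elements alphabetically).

Walk through each heavy atom and fill implicit hydrogens from standard valence (C 4, N 3, O 2, S 2, halogen 1):
  atom 1: Cl (halogen, monovalent) → 0 H
  atom 2: C, bond orders sum to 4 (valence 4) → 0 H
  atom 3: S, bond orders sum to 2 (valence 2) → 0 H
  atom 4: C, bond orders sum to 4 (valence 4) → 0 H
  atom 5: Br (halogen, monovalent) → 0 H
  atom 6: C, bond orders sum to 3 (valence 4) → 1 H
  atom 7: C, bond orders sum to 3 (valence 4) → 1 H
Totals → C:4, H:2, Br:1, Cl:1, S:1.

C4H2BrClS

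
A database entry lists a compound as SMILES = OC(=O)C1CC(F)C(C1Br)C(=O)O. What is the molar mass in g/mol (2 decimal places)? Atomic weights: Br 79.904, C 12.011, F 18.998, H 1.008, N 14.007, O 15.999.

255.04 g/mol

First, the molecular formula is C7H8BrFO4 (counting implicit H from valence).
  Br: 1 × 79.904 = 79.904
  C: 7 × 12.011 = 84.077
  F: 1 × 18.998 = 18.998
  H: 8 × 1.008 = 8.064
  O: 4 × 15.999 = 63.996
Sum: 1×79.904 + 7×12.011 + 1×18.998 + 8×1.008 + 4×15.999 = 255.039 → 255.04 g/mol.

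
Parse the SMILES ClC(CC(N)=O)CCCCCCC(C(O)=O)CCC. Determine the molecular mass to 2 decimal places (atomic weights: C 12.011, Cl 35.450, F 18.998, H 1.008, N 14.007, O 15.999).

291.82 g/mol

First, the molecular formula is C14H26ClNO3 (counting implicit H from valence).
  C: 14 × 12.011 = 168.154
  Cl: 1 × 35.450 = 35.450
  H: 26 × 1.008 = 26.208
  N: 1 × 14.007 = 14.007
  O: 3 × 15.999 = 47.997
Sum: 14×12.011 + 1×35.450 + 26×1.008 + 1×14.007 + 3×15.999 = 291.816 → 291.82 g/mol.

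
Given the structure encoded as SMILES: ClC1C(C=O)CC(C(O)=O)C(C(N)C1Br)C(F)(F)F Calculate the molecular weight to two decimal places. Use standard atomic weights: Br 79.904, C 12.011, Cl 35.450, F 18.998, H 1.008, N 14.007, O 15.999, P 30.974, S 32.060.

First, the molecular formula is C10H12BrClF3NO3 (counting implicit H from valence).
  Br: 1 × 79.904 = 79.904
  C: 10 × 12.011 = 120.110
  Cl: 1 × 35.450 = 35.450
  F: 3 × 18.998 = 56.994
  H: 12 × 1.008 = 12.096
  N: 1 × 14.007 = 14.007
  O: 3 × 15.999 = 47.997
Sum: 1×79.904 + 10×12.011 + 1×35.450 + 3×18.998 + 12×1.008 + 1×14.007 + 3×15.999 = 366.558 → 366.56 g/mol.

366.56 g/mol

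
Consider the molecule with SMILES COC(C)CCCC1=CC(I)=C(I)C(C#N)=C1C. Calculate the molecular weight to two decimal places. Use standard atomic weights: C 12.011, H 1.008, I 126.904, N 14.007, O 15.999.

First, the molecular formula is C14H17I2NO (counting implicit H from valence).
  C: 14 × 12.011 = 168.154
  H: 17 × 1.008 = 17.136
  I: 2 × 126.904 = 253.808
  N: 1 × 14.007 = 14.007
  O: 1 × 15.999 = 15.999
Sum: 14×12.011 + 17×1.008 + 2×126.904 + 1×14.007 + 1×15.999 = 469.104 → 469.10 g/mol.

469.10 g/mol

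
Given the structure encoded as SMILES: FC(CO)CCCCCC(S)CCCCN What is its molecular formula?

Walk through each heavy atom and fill implicit hydrogens from standard valence (C 4, N 3, O 2, S 2, halogen 1):
  atom 1: F (halogen, monovalent) → 0 H
  atom 2: C, bond orders sum to 3 (valence 4) → 1 H
  atom 3: C, bond orders sum to 2 (valence 4) → 2 H
  atom 4: O, bond orders sum to 1 (valence 2) → 1 H
  atom 5: C, bond orders sum to 2 (valence 4) → 2 H
  atom 6: C, bond orders sum to 2 (valence 4) → 2 H
  atom 7: C, bond orders sum to 2 (valence 4) → 2 H
  atom 8: C, bond orders sum to 2 (valence 4) → 2 H
  atom 9: C, bond orders sum to 2 (valence 4) → 2 H
  atom 10: C, bond orders sum to 3 (valence 4) → 1 H
  atom 11: S, bond orders sum to 1 (valence 2) → 1 H
  atom 12: C, bond orders sum to 2 (valence 4) → 2 H
  atom 13: C, bond orders sum to 2 (valence 4) → 2 H
  atom 14: C, bond orders sum to 2 (valence 4) → 2 H
  atom 15: C, bond orders sum to 2 (valence 4) → 2 H
  atom 16: N, bond orders sum to 1 (valence 3) → 2 H
Totals → C:12, H:26, F:1, N:1, O:1, S:1.
In Hill order: C12H26FNOS.

C12H26FNOS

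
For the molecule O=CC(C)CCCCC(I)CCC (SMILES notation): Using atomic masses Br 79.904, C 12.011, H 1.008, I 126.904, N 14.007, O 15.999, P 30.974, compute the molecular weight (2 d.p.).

296.19 g/mol

First, the molecular formula is C11H21IO (counting implicit H from valence).
  C: 11 × 12.011 = 132.121
  H: 21 × 1.008 = 21.168
  I: 1 × 126.904 = 126.904
  O: 1 × 15.999 = 15.999
Sum: 11×12.011 + 21×1.008 + 1×126.904 + 1×15.999 = 296.192 → 296.19 g/mol.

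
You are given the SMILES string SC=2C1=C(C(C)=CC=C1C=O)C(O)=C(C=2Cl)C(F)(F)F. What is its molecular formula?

Walk through each heavy atom and fill implicit hydrogens from standard valence (C 4, N 3, O 2, S 2, halogen 1):
  atom 1: S, bond orders sum to 1 (valence 2) → 1 H
  atom 2: C, bond orders sum to 4 (valence 4) → 0 H
  atom 3: C, bond orders sum to 4 (valence 4) → 0 H
  atom 4: C, bond orders sum to 4 (valence 4) → 0 H
  atom 5: C, bond orders sum to 4 (valence 4) → 0 H
  atom 6: C, bond orders sum to 1 (valence 4) → 3 H
  atom 7: C, bond orders sum to 3 (valence 4) → 1 H
  atom 8: C, bond orders sum to 3 (valence 4) → 1 H
  atom 9: C, bond orders sum to 4 (valence 4) → 0 H
  atom 10: C, bond orders sum to 3 (valence 4) → 1 H
  atom 11: O, bond orders sum to 2 (valence 2) → 0 H
  atom 12: C, bond orders sum to 4 (valence 4) → 0 H
  atom 13: O, bond orders sum to 1 (valence 2) → 1 H
  atom 14: C, bond orders sum to 4 (valence 4) → 0 H
  atom 15: C, bond orders sum to 4 (valence 4) → 0 H
  atom 16: Cl (halogen, monovalent) → 0 H
  atom 17: C, bond orders sum to 4 (valence 4) → 0 H
  atom 18: F (halogen, monovalent) → 0 H
  atom 19: F (halogen, monovalent) → 0 H
  atom 20: F (halogen, monovalent) → 0 H
Totals → C:13, H:8, Cl:1, F:3, O:2, S:1.
In Hill order: C13H8ClF3O2S.

C13H8ClF3O2S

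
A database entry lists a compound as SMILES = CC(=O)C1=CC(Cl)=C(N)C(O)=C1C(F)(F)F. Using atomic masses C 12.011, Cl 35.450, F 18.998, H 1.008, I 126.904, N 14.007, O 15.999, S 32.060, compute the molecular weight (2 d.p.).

First, the molecular formula is C9H7ClF3NO2 (counting implicit H from valence).
  C: 9 × 12.011 = 108.099
  Cl: 1 × 35.450 = 35.450
  F: 3 × 18.998 = 56.994
  H: 7 × 1.008 = 7.056
  N: 1 × 14.007 = 14.007
  O: 2 × 15.999 = 31.998
Sum: 9×12.011 + 1×35.450 + 3×18.998 + 7×1.008 + 1×14.007 + 2×15.999 = 253.604 → 253.60 g/mol.

253.60 g/mol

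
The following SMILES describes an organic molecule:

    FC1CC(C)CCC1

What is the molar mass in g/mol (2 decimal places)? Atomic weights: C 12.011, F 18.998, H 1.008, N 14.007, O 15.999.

First, the molecular formula is C7H13F (counting implicit H from valence).
  C: 7 × 12.011 = 84.077
  F: 1 × 18.998 = 18.998
  H: 13 × 1.008 = 13.104
Sum: 7×12.011 + 1×18.998 + 13×1.008 = 116.179 → 116.18 g/mol.

116.18 g/mol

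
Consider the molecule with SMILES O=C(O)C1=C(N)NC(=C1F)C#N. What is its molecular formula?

Walk through each heavy atom and fill implicit hydrogens from standard valence (C 4, N 3, O 2, S 2, halogen 1):
  atom 1: O, bond orders sum to 2 (valence 2) → 0 H
  atom 2: C, bond orders sum to 4 (valence 4) → 0 H
  atom 3: O, bond orders sum to 1 (valence 2) → 1 H
  atom 4: C, bond orders sum to 4 (valence 4) → 0 H
  atom 5: C, bond orders sum to 4 (valence 4) → 0 H
  atom 6: N, bond orders sum to 1 (valence 3) → 2 H
  atom 7: N, bond orders sum to 2 (valence 3) → 1 H
  atom 8: C, bond orders sum to 4 (valence 4) → 0 H
  atom 9: C, bond orders sum to 4 (valence 4) → 0 H
  atom 10: F (halogen, monovalent) → 0 H
  atom 11: C, bond orders sum to 4 (valence 4) → 0 H
  atom 12: N, bond orders sum to 3 (valence 3) → 0 H
Totals → C:6, H:4, F:1, N:3, O:2.

C6H4FN3O2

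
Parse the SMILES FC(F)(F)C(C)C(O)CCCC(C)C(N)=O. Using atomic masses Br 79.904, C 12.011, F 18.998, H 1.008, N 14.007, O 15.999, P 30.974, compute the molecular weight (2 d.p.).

First, the molecular formula is C10H18F3NO2 (counting implicit H from valence).
  C: 10 × 12.011 = 120.110
  F: 3 × 18.998 = 56.994
  H: 18 × 1.008 = 18.144
  N: 1 × 14.007 = 14.007
  O: 2 × 15.999 = 31.998
Sum: 10×12.011 + 3×18.998 + 18×1.008 + 1×14.007 + 2×15.999 = 241.253 → 241.25 g/mol.

241.25 g/mol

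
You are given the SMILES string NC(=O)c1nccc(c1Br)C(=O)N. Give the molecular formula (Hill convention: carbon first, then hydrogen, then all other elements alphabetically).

Walk through each heavy atom and fill implicit hydrogens from standard valence (C 4, N 3, O 2, S 2, halogen 1); for lowercase aromatic atoms, an aromatic c carries 1 H when it has two neighbours and 0 H with three, and aromatic n carries 0 H:
  atom 1: N, bond orders sum to 1 (valence 3) → 2 H
  atom 2: C, bond orders sum to 4 (valence 4) → 0 H
  atom 3: O, bond orders sum to 2 (valence 2) → 0 H
  atom 4: aromatic c, 3 neighbours → 0 H
  atom 5: aromatic n, 2 neighbours → 0 H
  atom 6: aromatic c, 2 neighbours → 1 H
  atom 7: aromatic c, 2 neighbours → 1 H
  atom 8: aromatic c, 3 neighbours → 0 H
  atom 9: aromatic c, 3 neighbours → 0 H
  atom 10: Br (halogen, monovalent) → 0 H
  atom 11: C, bond orders sum to 4 (valence 4) → 0 H
  atom 12: O, bond orders sum to 2 (valence 2) → 0 H
  atom 13: N, bond orders sum to 1 (valence 3) → 2 H
Totals → C:7, H:6, Br:1, N:3, O:2.

C7H6BrN3O2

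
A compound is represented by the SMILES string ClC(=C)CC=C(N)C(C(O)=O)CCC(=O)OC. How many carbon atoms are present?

11

Count every carbon token in the SMILES (each C, including those in ring-closure positions and inside branches).
Carbon count: 11.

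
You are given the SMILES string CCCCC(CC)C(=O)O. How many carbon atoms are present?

8

Count every carbon token in the SMILES (each C, including those in ring-closure positions and inside branches).
Carbon count: 8.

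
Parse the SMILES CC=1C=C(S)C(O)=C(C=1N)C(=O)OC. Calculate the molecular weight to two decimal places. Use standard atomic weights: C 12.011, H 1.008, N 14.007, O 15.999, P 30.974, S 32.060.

First, the molecular formula is C9H11NO3S (counting implicit H from valence).
  C: 9 × 12.011 = 108.099
  H: 11 × 1.008 = 11.088
  N: 1 × 14.007 = 14.007
  O: 3 × 15.999 = 47.997
  S: 1 × 32.060 = 32.060
Sum: 9×12.011 + 11×1.008 + 1×14.007 + 3×15.999 + 1×32.060 = 213.251 → 213.25 g/mol.

213.25 g/mol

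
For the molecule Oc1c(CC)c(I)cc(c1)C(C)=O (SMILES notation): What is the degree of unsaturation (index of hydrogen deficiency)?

Molecular formula: C10H11IO2.
DoU = (2C + 2 + N − H − X) / 2, where X is the halogen count and O/S are ignored.
    = (2·10 + 2 + 0 − 11 − 1) / 2 = 10 / 2 = 5.

5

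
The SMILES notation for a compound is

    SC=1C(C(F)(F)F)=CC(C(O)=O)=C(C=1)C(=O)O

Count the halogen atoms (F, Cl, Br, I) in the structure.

3

Halogen atoms appear at heavy-atom positions 5, 6, 7 (3×F).
Other groups present: 2 carboxylic acid, 1 thiol.
Halogen count: 3.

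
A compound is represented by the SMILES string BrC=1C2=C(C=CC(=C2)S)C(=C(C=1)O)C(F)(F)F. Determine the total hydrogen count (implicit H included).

6

Walk through each heavy atom and fill implicit hydrogens from standard valence (C 4, N 3, O 2, S 2, halogen 1):
  atom 1: Br (halogen, monovalent) → 0 H
  atom 2: C, bond orders sum to 4 (valence 4) → 0 H
  atom 3: C, bond orders sum to 4 (valence 4) → 0 H
  atom 4: C, bond orders sum to 4 (valence 4) → 0 H
  atom 5: C, bond orders sum to 3 (valence 4) → 1 H
  atom 6: C, bond orders sum to 3 (valence 4) → 1 H
  atom 7: C, bond orders sum to 4 (valence 4) → 0 H
  atom 8: C, bond orders sum to 3 (valence 4) → 1 H
  atom 9: S, bond orders sum to 1 (valence 2) → 1 H
  atom 10: C, bond orders sum to 4 (valence 4) → 0 H
  atom 11: C, bond orders sum to 4 (valence 4) → 0 H
  atom 12: C, bond orders sum to 3 (valence 4) → 1 H
  atom 13: O, bond orders sum to 1 (valence 2) → 1 H
  atom 14: C, bond orders sum to 4 (valence 4) → 0 H
  atom 15: F (halogen, monovalent) → 0 H
  atom 16: F (halogen, monovalent) → 0 H
  atom 17: F (halogen, monovalent) → 0 H
Total hydrogens: 6.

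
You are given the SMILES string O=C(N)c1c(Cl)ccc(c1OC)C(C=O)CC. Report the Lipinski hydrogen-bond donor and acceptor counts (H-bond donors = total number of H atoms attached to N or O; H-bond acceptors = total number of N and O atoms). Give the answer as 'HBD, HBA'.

Donors: find every N or O and count the H atoms it carries.
  atom 1 (O): bond orders sum to 2 → 0 H
  atom 3 (N): bond orders sum to 1 → 2 H
  atom 11 (O): bond orders sum to 2 → 0 H
  atom 15 (O): bond orders sum to 2 → 0 H
Lipinski HBD = 2.
Acceptors: N atoms = 1, O atoms = 3 → HBA = 4.

2, 4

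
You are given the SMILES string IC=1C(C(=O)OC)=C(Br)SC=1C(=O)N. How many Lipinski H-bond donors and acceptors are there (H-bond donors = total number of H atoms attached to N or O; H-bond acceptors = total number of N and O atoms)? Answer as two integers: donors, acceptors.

2, 4

Donors: find every N or O and count the H atoms it carries.
  atom 5 (O): bond orders sum to 2 → 0 H
  atom 6 (O): bond orders sum to 2 → 0 H
  atom 13 (O): bond orders sum to 2 → 0 H
  atom 14 (N): bond orders sum to 1 → 2 H
Lipinski HBD = 2.
Acceptors: N atoms = 1, O atoms = 3 → HBA = 4.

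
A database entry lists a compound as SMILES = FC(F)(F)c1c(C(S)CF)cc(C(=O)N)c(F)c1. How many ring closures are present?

1

In SMILES, each pair of matching ring-closure digits denotes one ring-closing bond; the number of such bonds equals the number of independent rings.
Ring-closure bonds here: 1.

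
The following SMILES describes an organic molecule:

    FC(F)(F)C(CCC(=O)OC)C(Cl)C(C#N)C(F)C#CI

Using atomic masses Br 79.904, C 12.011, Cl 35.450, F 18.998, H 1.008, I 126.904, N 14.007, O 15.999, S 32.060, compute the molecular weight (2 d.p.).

First, the molecular formula is C12H11ClF4INO2 (counting implicit H from valence).
  C: 12 × 12.011 = 144.132
  Cl: 1 × 35.450 = 35.450
  F: 4 × 18.998 = 75.992
  H: 11 × 1.008 = 11.088
  I: 1 × 126.904 = 126.904
  N: 1 × 14.007 = 14.007
  O: 2 × 15.999 = 31.998
Sum: 12×12.011 + 1×35.450 + 4×18.998 + 11×1.008 + 1×126.904 + 1×14.007 + 2×15.999 = 439.571 → 439.57 g/mol.

439.57 g/mol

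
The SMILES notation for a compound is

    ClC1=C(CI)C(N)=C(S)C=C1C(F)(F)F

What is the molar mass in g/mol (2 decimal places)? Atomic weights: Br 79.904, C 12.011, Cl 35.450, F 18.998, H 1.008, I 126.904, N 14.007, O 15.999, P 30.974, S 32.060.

367.55 g/mol

First, the molecular formula is C8H6ClF3INS (counting implicit H from valence).
  C: 8 × 12.011 = 96.088
  Cl: 1 × 35.450 = 35.450
  F: 3 × 18.998 = 56.994
  H: 6 × 1.008 = 6.048
  I: 1 × 126.904 = 126.904
  N: 1 × 14.007 = 14.007
  S: 1 × 32.060 = 32.060
Sum: 8×12.011 + 1×35.450 + 3×18.998 + 6×1.008 + 1×126.904 + 1×14.007 + 1×32.060 = 367.551 → 367.55 g/mol.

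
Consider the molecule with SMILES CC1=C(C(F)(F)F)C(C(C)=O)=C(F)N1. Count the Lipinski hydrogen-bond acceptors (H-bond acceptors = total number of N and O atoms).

2

N atoms: 1; O atoms: 1.
Lipinski HBA = 1 + 1 = 2.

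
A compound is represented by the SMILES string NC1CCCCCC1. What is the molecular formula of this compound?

Walk through each heavy atom and fill implicit hydrogens from standard valence (C 4, N 3, O 2, S 2, halogen 1):
  atom 1: N, bond orders sum to 1 (valence 3) → 2 H
  atom 2: C, bond orders sum to 3 (valence 4) → 1 H
  atom 3: C, bond orders sum to 2 (valence 4) → 2 H
  atom 4: C, bond orders sum to 2 (valence 4) → 2 H
  atom 5: C, bond orders sum to 2 (valence 4) → 2 H
  atom 6: C, bond orders sum to 2 (valence 4) → 2 H
  atom 7: C, bond orders sum to 2 (valence 4) → 2 H
  atom 8: C, bond orders sum to 2 (valence 4) → 2 H
Totals → C:7, H:15, N:1.
In Hill order: C7H15N.

C7H15N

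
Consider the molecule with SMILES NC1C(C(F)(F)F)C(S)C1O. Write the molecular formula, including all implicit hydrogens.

C5H8F3NOS

Walk through each heavy atom and fill implicit hydrogens from standard valence (C 4, N 3, O 2, S 2, halogen 1):
  atom 1: N, bond orders sum to 1 (valence 3) → 2 H
  atom 2: C, bond orders sum to 3 (valence 4) → 1 H
  atom 3: C, bond orders sum to 3 (valence 4) → 1 H
  atom 4: C, bond orders sum to 4 (valence 4) → 0 H
  atom 5: F (halogen, monovalent) → 0 H
  atom 6: F (halogen, monovalent) → 0 H
  atom 7: F (halogen, monovalent) → 0 H
  atom 8: C, bond orders sum to 3 (valence 4) → 1 H
  atom 9: S, bond orders sum to 1 (valence 2) → 1 H
  atom 10: C, bond orders sum to 3 (valence 4) → 1 H
  atom 11: O, bond orders sum to 1 (valence 2) → 1 H
Totals → C:5, H:8, F:3, N:1, O:1, S:1.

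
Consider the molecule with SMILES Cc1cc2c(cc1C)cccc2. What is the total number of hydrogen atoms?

12

Walk through each heavy atom and fill implicit hydrogens from standard valence (C 4, N 3, O 2, S 2, halogen 1); for lowercase aromatic atoms, an aromatic c carries 1 H when it has two neighbours and 0 H with three, and aromatic n carries 0 H:
  atom 1: C, bond orders sum to 1 (valence 4) → 3 H
  atom 2: aromatic c, 3 neighbours → 0 H
  atom 3: aromatic c, 2 neighbours → 1 H
  atom 4: aromatic c, 3 neighbours → 0 H
  atom 5: aromatic c, 3 neighbours → 0 H
  atom 6: aromatic c, 2 neighbours → 1 H
  atom 7: aromatic c, 3 neighbours → 0 H
  atom 8: C, bond orders sum to 1 (valence 4) → 3 H
  atom 9: aromatic c, 2 neighbours → 1 H
  atom 10: aromatic c, 2 neighbours → 1 H
  atom 11: aromatic c, 2 neighbours → 1 H
  atom 12: aromatic c, 2 neighbours → 1 H
Total hydrogens: 12.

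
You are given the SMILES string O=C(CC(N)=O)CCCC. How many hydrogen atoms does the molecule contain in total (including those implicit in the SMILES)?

Walk through each heavy atom and fill implicit hydrogens from standard valence (C 4, N 3, O 2, S 2, halogen 1):
  atom 1: O, bond orders sum to 2 (valence 2) → 0 H
  atom 2: C, bond orders sum to 4 (valence 4) → 0 H
  atom 3: C, bond orders sum to 2 (valence 4) → 2 H
  atom 4: C, bond orders sum to 4 (valence 4) → 0 H
  atom 5: N, bond orders sum to 1 (valence 3) → 2 H
  atom 6: O, bond orders sum to 2 (valence 2) → 0 H
  atom 7: C, bond orders sum to 2 (valence 4) → 2 H
  atom 8: C, bond orders sum to 2 (valence 4) → 2 H
  atom 9: C, bond orders sum to 2 (valence 4) → 2 H
  atom 10: C, bond orders sum to 1 (valence 4) → 3 H
Total hydrogens: 13.

13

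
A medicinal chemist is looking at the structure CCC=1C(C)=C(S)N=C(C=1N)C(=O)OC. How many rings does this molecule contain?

In SMILES, each pair of matching ring-closure digits denotes one ring-closing bond; the number of such bonds equals the number of independent rings.
Ring-closure bonds here: 1.

1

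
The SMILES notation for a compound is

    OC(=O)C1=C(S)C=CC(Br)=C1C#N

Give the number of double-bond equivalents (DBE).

Degree of unsaturation = (number of rings) + (number of π bonds).
Ring closures in the SMILES: 1.
π bonds: 4 double bonds (each 1 DoU), 1 triple bond (each 2 DoU) → 6 DoU from unsaturation.
Total DoU = 1 + 6 = 7.

7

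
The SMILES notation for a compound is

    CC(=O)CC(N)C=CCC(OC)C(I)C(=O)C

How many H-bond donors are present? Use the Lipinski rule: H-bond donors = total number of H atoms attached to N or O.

Donors: find every N or O and count the H atoms it carries.
  atom 3 (O): bond orders sum to 2 → 0 H
  atom 6 (N): bond orders sum to 1 → 2 H
  atom 11 (O): bond orders sum to 2 → 0 H
  atom 16 (O): bond orders sum to 2 → 0 H
Lipinski HBD = 2.

2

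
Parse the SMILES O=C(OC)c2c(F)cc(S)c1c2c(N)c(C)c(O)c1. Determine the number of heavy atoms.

19

Every atom symbol written in the SMILES (organic subset) is one heavy atom; implicit H are not written.
Heavy atoms by element → C:13, F:1, N:1, O:3, S:1.
Total: 19.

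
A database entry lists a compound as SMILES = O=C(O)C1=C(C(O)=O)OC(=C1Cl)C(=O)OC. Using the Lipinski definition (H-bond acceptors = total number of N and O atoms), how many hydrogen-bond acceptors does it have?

7

N atoms: 0; O atoms: 7.
Lipinski HBA = 0 + 7 = 7.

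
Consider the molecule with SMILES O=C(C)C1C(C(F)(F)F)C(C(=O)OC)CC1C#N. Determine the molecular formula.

C11H12F3NO3

Walk through each heavy atom and fill implicit hydrogens from standard valence (C 4, N 3, O 2, S 2, halogen 1):
  atom 1: O, bond orders sum to 2 (valence 2) → 0 H
  atom 2: C, bond orders sum to 4 (valence 4) → 0 H
  atom 3: C, bond orders sum to 1 (valence 4) → 3 H
  atom 4: C, bond orders sum to 3 (valence 4) → 1 H
  atom 5: C, bond orders sum to 3 (valence 4) → 1 H
  atom 6: C, bond orders sum to 4 (valence 4) → 0 H
  atom 7: F (halogen, monovalent) → 0 H
  atom 8: F (halogen, monovalent) → 0 H
  atom 9: F (halogen, monovalent) → 0 H
  atom 10: C, bond orders sum to 3 (valence 4) → 1 H
  atom 11: C, bond orders sum to 4 (valence 4) → 0 H
  atom 12: O, bond orders sum to 2 (valence 2) → 0 H
  atom 13: O, bond orders sum to 2 (valence 2) → 0 H
  atom 14: C, bond orders sum to 1 (valence 4) → 3 H
  atom 15: C, bond orders sum to 2 (valence 4) → 2 H
  atom 16: C, bond orders sum to 3 (valence 4) → 1 H
  atom 17: C, bond orders sum to 4 (valence 4) → 0 H
  atom 18: N, bond orders sum to 3 (valence 3) → 0 H
Totals → C:11, H:12, F:3, N:1, O:3.
In Hill order: C11H12F3NO3.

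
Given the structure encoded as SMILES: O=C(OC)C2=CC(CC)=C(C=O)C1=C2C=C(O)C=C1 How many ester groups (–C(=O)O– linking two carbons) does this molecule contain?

1

The ester motif appears at heavy-atom position 2 in the SMILES.
Other groups present: 1 aldehyde, 1 hydroxyl.
Ester count: 1.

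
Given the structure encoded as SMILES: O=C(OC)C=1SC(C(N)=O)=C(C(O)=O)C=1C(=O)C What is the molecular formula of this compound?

Walk through each heavy atom and fill implicit hydrogens from standard valence (C 4, N 3, O 2, S 2, halogen 1):
  atom 1: O, bond orders sum to 2 (valence 2) → 0 H
  atom 2: C, bond orders sum to 4 (valence 4) → 0 H
  atom 3: O, bond orders sum to 2 (valence 2) → 0 H
  atom 4: C, bond orders sum to 1 (valence 4) → 3 H
  atom 5: C, bond orders sum to 4 (valence 4) → 0 H
  atom 6: S, bond orders sum to 2 (valence 2) → 0 H
  atom 7: C, bond orders sum to 4 (valence 4) → 0 H
  atom 8: C, bond orders sum to 4 (valence 4) → 0 H
  atom 9: N, bond orders sum to 1 (valence 3) → 2 H
  atom 10: O, bond orders sum to 2 (valence 2) → 0 H
  atom 11: C, bond orders sum to 4 (valence 4) → 0 H
  atom 12: C, bond orders sum to 4 (valence 4) → 0 H
  atom 13: O, bond orders sum to 1 (valence 2) → 1 H
  atom 14: O, bond orders sum to 2 (valence 2) → 0 H
  atom 15: C, bond orders sum to 4 (valence 4) → 0 H
  atom 16: C, bond orders sum to 4 (valence 4) → 0 H
  atom 17: O, bond orders sum to 2 (valence 2) → 0 H
  atom 18: C, bond orders sum to 1 (valence 4) → 3 H
Totals → C:10, H:9, N:1, O:6, S:1.

C10H9NO6S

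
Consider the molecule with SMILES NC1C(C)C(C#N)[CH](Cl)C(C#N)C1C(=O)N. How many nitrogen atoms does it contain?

Scan the SMILES for N atoms (remember two-letter symbols like Cl and Br are single atoms).
Nitrogen count: 4.

4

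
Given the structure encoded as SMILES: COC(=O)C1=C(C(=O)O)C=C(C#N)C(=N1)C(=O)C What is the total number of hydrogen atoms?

8

Walk through each heavy atom and fill implicit hydrogens from standard valence (C 4, N 3, O 2, S 2, halogen 1):
  atom 1: C, bond orders sum to 1 (valence 4) → 3 H
  atom 2: O, bond orders sum to 2 (valence 2) → 0 H
  atom 3: C, bond orders sum to 4 (valence 4) → 0 H
  atom 4: O, bond orders sum to 2 (valence 2) → 0 H
  atom 5: C, bond orders sum to 4 (valence 4) → 0 H
  atom 6: C, bond orders sum to 4 (valence 4) → 0 H
  atom 7: C, bond orders sum to 4 (valence 4) → 0 H
  atom 8: O, bond orders sum to 2 (valence 2) → 0 H
  atom 9: O, bond orders sum to 1 (valence 2) → 1 H
  atom 10: C, bond orders sum to 3 (valence 4) → 1 H
  atom 11: C, bond orders sum to 4 (valence 4) → 0 H
  atom 12: C, bond orders sum to 4 (valence 4) → 0 H
  atom 13: N, bond orders sum to 3 (valence 3) → 0 H
  atom 14: C, bond orders sum to 4 (valence 4) → 0 H
  atom 15: N, bond orders sum to 3 (valence 3) → 0 H
  atom 16: C, bond orders sum to 4 (valence 4) → 0 H
  atom 17: O, bond orders sum to 2 (valence 2) → 0 H
  atom 18: C, bond orders sum to 1 (valence 4) → 3 H
Total hydrogens: 8.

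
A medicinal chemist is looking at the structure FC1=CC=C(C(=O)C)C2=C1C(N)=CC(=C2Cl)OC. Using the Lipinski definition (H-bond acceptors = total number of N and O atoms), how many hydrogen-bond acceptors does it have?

N atoms: 1; O atoms: 2.
Lipinski HBA = 1 + 2 = 3.

3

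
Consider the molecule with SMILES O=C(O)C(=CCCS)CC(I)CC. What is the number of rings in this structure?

0

In SMILES, each pair of matching ring-closure digits denotes one ring-closing bond; the number of such bonds equals the number of independent rings.
Ring-closure bonds here: 0.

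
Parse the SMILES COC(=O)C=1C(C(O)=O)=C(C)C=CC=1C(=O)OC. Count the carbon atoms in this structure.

12

Count every carbon token in the SMILES (each C, including those in ring-closure positions and inside branches).
Carbon count: 12.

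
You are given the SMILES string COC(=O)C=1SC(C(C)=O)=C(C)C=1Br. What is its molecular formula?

Walk through each heavy atom and fill implicit hydrogens from standard valence (C 4, N 3, O 2, S 2, halogen 1):
  atom 1: C, bond orders sum to 1 (valence 4) → 3 H
  atom 2: O, bond orders sum to 2 (valence 2) → 0 H
  atom 3: C, bond orders sum to 4 (valence 4) → 0 H
  atom 4: O, bond orders sum to 2 (valence 2) → 0 H
  atom 5: C, bond orders sum to 4 (valence 4) → 0 H
  atom 6: S, bond orders sum to 2 (valence 2) → 0 H
  atom 7: C, bond orders sum to 4 (valence 4) → 0 H
  atom 8: C, bond orders sum to 4 (valence 4) → 0 H
  atom 9: C, bond orders sum to 1 (valence 4) → 3 H
  atom 10: O, bond orders sum to 2 (valence 2) → 0 H
  atom 11: C, bond orders sum to 4 (valence 4) → 0 H
  atom 12: C, bond orders sum to 1 (valence 4) → 3 H
  atom 13: C, bond orders sum to 4 (valence 4) → 0 H
  atom 14: Br (halogen, monovalent) → 0 H
Totals → C:9, H:9, Br:1, O:3, S:1.
In Hill order: C9H9BrO3S.

C9H9BrO3S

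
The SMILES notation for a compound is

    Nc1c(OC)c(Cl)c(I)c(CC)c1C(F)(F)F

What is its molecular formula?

Walk through each heavy atom and fill implicit hydrogens from standard valence (C 4, N 3, O 2, S 2, halogen 1); for lowercase aromatic atoms, an aromatic c carries 1 H when it has two neighbours and 0 H with three, and aromatic n carries 0 H:
  atom 1: N, bond orders sum to 1 (valence 3) → 2 H
  atom 2: aromatic c, 3 neighbours → 0 H
  atom 3: aromatic c, 3 neighbours → 0 H
  atom 4: O, bond orders sum to 2 (valence 2) → 0 H
  atom 5: C, bond orders sum to 1 (valence 4) → 3 H
  atom 6: aromatic c, 3 neighbours → 0 H
  atom 7: Cl (halogen, monovalent) → 0 H
  atom 8: aromatic c, 3 neighbours → 0 H
  atom 9: I (halogen, monovalent) → 0 H
  atom 10: aromatic c, 3 neighbours → 0 H
  atom 11: C, bond orders sum to 2 (valence 4) → 2 H
  atom 12: C, bond orders sum to 1 (valence 4) → 3 H
  atom 13: aromatic c, 3 neighbours → 0 H
  atom 14: C, bond orders sum to 4 (valence 4) → 0 H
  atom 15: F (halogen, monovalent) → 0 H
  atom 16: F (halogen, monovalent) → 0 H
  atom 17: F (halogen, monovalent) → 0 H
Totals → C:10, H:10, Cl:1, F:3, I:1, N:1, O:1.

C10H10ClF3INO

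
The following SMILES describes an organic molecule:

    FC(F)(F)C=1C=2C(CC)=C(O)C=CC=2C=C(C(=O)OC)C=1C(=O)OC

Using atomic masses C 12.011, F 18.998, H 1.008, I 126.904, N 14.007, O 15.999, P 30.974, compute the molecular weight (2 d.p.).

356.30 g/mol

First, the molecular formula is C17H15F3O5 (counting implicit H from valence).
  C: 17 × 12.011 = 204.187
  F: 3 × 18.998 = 56.994
  H: 15 × 1.008 = 15.120
  O: 5 × 15.999 = 79.995
Sum: 17×12.011 + 3×18.998 + 15×1.008 + 5×15.999 = 356.296 → 356.30 g/mol.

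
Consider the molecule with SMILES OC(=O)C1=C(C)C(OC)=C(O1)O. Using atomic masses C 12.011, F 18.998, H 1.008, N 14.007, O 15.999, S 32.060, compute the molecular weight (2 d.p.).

172.14 g/mol

First, the molecular formula is C7H8O5 (counting implicit H from valence).
  C: 7 × 12.011 = 84.077
  H: 8 × 1.008 = 8.064
  O: 5 × 15.999 = 79.995
Sum: 7×12.011 + 8×1.008 + 5×15.999 = 172.136 → 172.14 g/mol.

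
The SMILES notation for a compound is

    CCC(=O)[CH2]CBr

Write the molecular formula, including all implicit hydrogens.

Walk through each heavy atom and fill implicit hydrogens from standard valence (C 4, N 3, O 2, S 2, halogen 1):
  atom 1: C, bond orders sum to 1 (valence 4) → 3 H
  atom 2: C, bond orders sum to 2 (valence 4) → 2 H
  atom 3: C, bond orders sum to 4 (valence 4) → 0 H
  atom 4: O, bond orders sum to 2 (valence 2) → 0 H
  atom 5: C with explicit H count 2
  atom 6: C, bond orders sum to 2 (valence 4) → 2 H
  atom 7: Br (halogen, monovalent) → 0 H
Totals → C:5, H:9, Br:1, O:1.

C5H9BrO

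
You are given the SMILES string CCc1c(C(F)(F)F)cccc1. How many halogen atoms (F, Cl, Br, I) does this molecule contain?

Halogen atoms appear at heavy-atom positions 6, 7, 8 (3×F).
Halogen count: 3.

3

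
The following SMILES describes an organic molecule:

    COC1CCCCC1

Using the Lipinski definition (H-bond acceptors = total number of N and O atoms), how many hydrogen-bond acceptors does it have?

1

N atoms: 0; O atoms: 1.
Lipinski HBA = 0 + 1 = 1.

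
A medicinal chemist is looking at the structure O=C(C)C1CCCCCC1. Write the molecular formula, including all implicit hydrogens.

Walk through each heavy atom and fill implicit hydrogens from standard valence (C 4, N 3, O 2, S 2, halogen 1):
  atom 1: O, bond orders sum to 2 (valence 2) → 0 H
  atom 2: C, bond orders sum to 4 (valence 4) → 0 H
  atom 3: C, bond orders sum to 1 (valence 4) → 3 H
  atom 4: C, bond orders sum to 3 (valence 4) → 1 H
  atom 5: C, bond orders sum to 2 (valence 4) → 2 H
  atom 6: C, bond orders sum to 2 (valence 4) → 2 H
  atom 7: C, bond orders sum to 2 (valence 4) → 2 H
  atom 8: C, bond orders sum to 2 (valence 4) → 2 H
  atom 9: C, bond orders sum to 2 (valence 4) → 2 H
  atom 10: C, bond orders sum to 2 (valence 4) → 2 H
Totals → C:9, H:16, O:1.
In Hill order: C9H16O.

C9H16O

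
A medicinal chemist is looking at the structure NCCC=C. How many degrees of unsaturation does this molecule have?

1

Molecular formula: C4H9N.
DoU = (2C + 2 + N − H − X) / 2, where X is the halogen count and O/S are ignored.
    = (2·4 + 2 + 1 − 9 − 0) / 2 = 2 / 2 = 1.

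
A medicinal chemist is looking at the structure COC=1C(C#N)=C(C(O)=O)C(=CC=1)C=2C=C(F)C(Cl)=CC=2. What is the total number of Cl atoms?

Scan the SMILES for Cl atoms (remember two-letter symbols like Cl and Br are single atoms).
Chlorine count: 1.

1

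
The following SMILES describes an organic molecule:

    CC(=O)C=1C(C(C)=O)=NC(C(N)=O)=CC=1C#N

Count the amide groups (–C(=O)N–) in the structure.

The amide motif appears at heavy-atom position 11 in the SMILES.
Other groups present: 2 ketone, 1 nitrile.
Amide count: 1.

1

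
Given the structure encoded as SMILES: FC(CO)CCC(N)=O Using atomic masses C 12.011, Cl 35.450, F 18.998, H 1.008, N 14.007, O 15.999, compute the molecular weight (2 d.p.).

135.14 g/mol

First, the molecular formula is C5H10FNO2 (counting implicit H from valence).
  C: 5 × 12.011 = 60.055
  F: 1 × 18.998 = 18.998
  H: 10 × 1.008 = 10.080
  N: 1 × 14.007 = 14.007
  O: 2 × 15.999 = 31.998
Sum: 5×12.011 + 1×18.998 + 10×1.008 + 1×14.007 + 2×15.999 = 135.138 → 135.14 g/mol.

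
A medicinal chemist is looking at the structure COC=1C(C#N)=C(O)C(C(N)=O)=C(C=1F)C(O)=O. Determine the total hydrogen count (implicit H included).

7

Walk through each heavy atom and fill implicit hydrogens from standard valence (C 4, N 3, O 2, S 2, halogen 1):
  atom 1: C, bond orders sum to 1 (valence 4) → 3 H
  atom 2: O, bond orders sum to 2 (valence 2) → 0 H
  atom 3: C, bond orders sum to 4 (valence 4) → 0 H
  atom 4: C, bond orders sum to 4 (valence 4) → 0 H
  atom 5: C, bond orders sum to 4 (valence 4) → 0 H
  atom 6: N, bond orders sum to 3 (valence 3) → 0 H
  atom 7: C, bond orders sum to 4 (valence 4) → 0 H
  atom 8: O, bond orders sum to 1 (valence 2) → 1 H
  atom 9: C, bond orders sum to 4 (valence 4) → 0 H
  atom 10: C, bond orders sum to 4 (valence 4) → 0 H
  atom 11: N, bond orders sum to 1 (valence 3) → 2 H
  atom 12: O, bond orders sum to 2 (valence 2) → 0 H
  atom 13: C, bond orders sum to 4 (valence 4) → 0 H
  atom 14: C, bond orders sum to 4 (valence 4) → 0 H
  atom 15: F (halogen, monovalent) → 0 H
  atom 16: C, bond orders sum to 4 (valence 4) → 0 H
  atom 17: O, bond orders sum to 1 (valence 2) → 1 H
  atom 18: O, bond orders sum to 2 (valence 2) → 0 H
Total hydrogens: 7.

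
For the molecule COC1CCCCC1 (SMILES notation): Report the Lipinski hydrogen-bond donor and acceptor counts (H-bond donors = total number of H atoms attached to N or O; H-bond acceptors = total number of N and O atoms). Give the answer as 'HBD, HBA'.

Donors: find every N or O and count the H atoms it carries.
  atom 2 (O): bond orders sum to 2 → 0 H
Lipinski HBD = 0.
Acceptors: N atoms = 0, O atoms = 1 → HBA = 1.

0, 1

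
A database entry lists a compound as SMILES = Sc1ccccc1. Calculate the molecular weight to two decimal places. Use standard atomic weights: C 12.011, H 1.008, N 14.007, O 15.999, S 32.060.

110.17 g/mol

First, the molecular formula is C6H6S (counting implicit H from valence).
  C: 6 × 12.011 = 72.066
  H: 6 × 1.008 = 6.048
  S: 1 × 32.060 = 32.060
Sum: 6×12.011 + 6×1.008 + 1×32.060 = 110.174 → 110.17 g/mol.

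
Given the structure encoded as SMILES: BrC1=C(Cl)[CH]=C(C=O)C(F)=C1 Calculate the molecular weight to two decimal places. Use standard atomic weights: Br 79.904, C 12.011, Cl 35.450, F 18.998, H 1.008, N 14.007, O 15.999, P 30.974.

First, the molecular formula is C7H3BrClFO (counting implicit H from valence).
  Br: 1 × 79.904 = 79.904
  C: 7 × 12.011 = 84.077
  Cl: 1 × 35.450 = 35.450
  F: 1 × 18.998 = 18.998
  H: 3 × 1.008 = 3.024
  O: 1 × 15.999 = 15.999
Sum: 1×79.904 + 7×12.011 + 1×35.450 + 1×18.998 + 3×1.008 + 1×15.999 = 237.452 → 237.45 g/mol.

237.45 g/mol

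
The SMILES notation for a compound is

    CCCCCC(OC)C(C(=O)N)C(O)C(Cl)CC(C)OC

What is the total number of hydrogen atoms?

Walk through each heavy atom and fill implicit hydrogens from standard valence (C 4, N 3, O 2, S 2, halogen 1):
  atom 1: C, bond orders sum to 1 (valence 4) → 3 H
  atom 2: C, bond orders sum to 2 (valence 4) → 2 H
  atom 3: C, bond orders sum to 2 (valence 4) → 2 H
  atom 4: C, bond orders sum to 2 (valence 4) → 2 H
  atom 5: C, bond orders sum to 2 (valence 4) → 2 H
  atom 6: C, bond orders sum to 3 (valence 4) → 1 H
  atom 7: O, bond orders sum to 2 (valence 2) → 0 H
  atom 8: C, bond orders sum to 1 (valence 4) → 3 H
  atom 9: C, bond orders sum to 3 (valence 4) → 1 H
  atom 10: C, bond orders sum to 4 (valence 4) → 0 H
  atom 11: O, bond orders sum to 2 (valence 2) → 0 H
  atom 12: N, bond orders sum to 1 (valence 3) → 2 H
  atom 13: C, bond orders sum to 3 (valence 4) → 1 H
  atom 14: O, bond orders sum to 1 (valence 2) → 1 H
  atom 15: C, bond orders sum to 3 (valence 4) → 1 H
  atom 16: Cl (halogen, monovalent) → 0 H
  atom 17: C, bond orders sum to 2 (valence 4) → 2 H
  atom 18: C, bond orders sum to 3 (valence 4) → 1 H
  atom 19: C, bond orders sum to 1 (valence 4) → 3 H
  atom 20: O, bond orders sum to 2 (valence 2) → 0 H
  atom 21: C, bond orders sum to 1 (valence 4) → 3 H
Total hydrogens: 30.

30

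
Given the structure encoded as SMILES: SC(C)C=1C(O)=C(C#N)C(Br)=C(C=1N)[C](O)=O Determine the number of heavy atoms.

17

Every atom symbol written in the SMILES (organic subset) is one heavy atom; implicit H are not written.
Heavy atoms by element → Br:1, C:10, N:2, O:3, S:1.
Total: 17.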